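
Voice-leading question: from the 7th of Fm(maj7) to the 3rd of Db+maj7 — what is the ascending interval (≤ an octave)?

m2

The 7th of Fm(maj7) is E; the 3rd of Db+maj7 is F.
2 letter names make it a second; at 1 semitone (a half step narrower than major) the quality is minor.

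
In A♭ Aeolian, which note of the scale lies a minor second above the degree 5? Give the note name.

The scale is A♭ B♭ C♭ D♭ E♭ F♭ G♭.
The degree 5 is E♭; a minor second above that is F♭ — scale degree 6.

Fb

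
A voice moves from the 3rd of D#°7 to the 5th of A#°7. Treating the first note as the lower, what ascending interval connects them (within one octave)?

m7

The 3rd of D#°7 is F#; the 5th of A#°7 is E.
F# up to E is 10 semitones, a half step narrower than a major seventh, so the interval is minor.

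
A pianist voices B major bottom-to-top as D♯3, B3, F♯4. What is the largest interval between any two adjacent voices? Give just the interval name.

Adjacent intervals: D♯3→B3 = minor sixth; B3→F♯4 = perfect fifth.
The largest is D♯3 to B3, a minor sixth (8 semitones).

m6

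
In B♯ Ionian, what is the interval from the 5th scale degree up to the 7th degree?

Spelling B♯ Ionian: B♯ C𝄪 D𝄪 E♯ F𝄪 G𝄪 A𝄪.
5th scale degree = F𝄪; 7th degree = A𝄪.
Counting 3 letters and 4 half steps from F𝄪 gives a major third.

major third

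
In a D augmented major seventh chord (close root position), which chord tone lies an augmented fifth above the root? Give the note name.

Spelling the chord: D, F♯, A♯, C♯.
The root is D. An augmented fifth above D is A♯.
A♯ is the chord's 5th.

A#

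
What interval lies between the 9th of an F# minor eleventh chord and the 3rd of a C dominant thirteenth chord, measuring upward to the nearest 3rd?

minor sixth

F# minor eleventh has G# as its 9th, and C dominant thirteenth has E as its 3rd.
6 letter names make it a sixth; at 8 semitones (a half step narrower than major) the quality is minor.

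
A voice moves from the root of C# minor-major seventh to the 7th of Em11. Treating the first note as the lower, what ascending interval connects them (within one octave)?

minor 2nd

C# minor-major seventh has C# as its root, and Em11 has D as its 7th.
From C# to D: 1 semitone over a second = minor.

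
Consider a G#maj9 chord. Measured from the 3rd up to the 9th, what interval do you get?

minor 7th

G#maj9 (G# major ninth): G#–B#–D#–F##–A#.
So we need the interval from B# up to A#.
From B# to A#: 10 semitones over a seventh = minor.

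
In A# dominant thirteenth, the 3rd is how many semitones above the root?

A# dominant thirteenth is spelled A# C## E# G# B# F##.
A# to C## is a major third: 4 semitones.

4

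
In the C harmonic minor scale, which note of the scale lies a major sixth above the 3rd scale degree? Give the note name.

The scale is C D Eb F G Ab B.
The 3rd scale degree is Eb; a major sixth above that is C — scale degree 1.

C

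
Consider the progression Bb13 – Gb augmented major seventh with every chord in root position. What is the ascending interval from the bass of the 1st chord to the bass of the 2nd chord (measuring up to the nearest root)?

The roots are Bb and Gb.
6 letter names make it a sixth; at 8 semitones (a half step narrower than major) the quality is minor.

minor sixth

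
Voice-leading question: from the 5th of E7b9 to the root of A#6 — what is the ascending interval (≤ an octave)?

M7

E7b9 has B as its 5th, and A#6 has A# as its root.
Counting 7 letters and 11 half steps from B gives a major seventh.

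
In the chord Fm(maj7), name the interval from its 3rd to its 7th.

Spelling the chord: F–A♭–C–E.
That puts A♭ below E.
A♭ up to E is 8 semitones, a half step wider than a perfect fifth, so the interval is augmented.

A5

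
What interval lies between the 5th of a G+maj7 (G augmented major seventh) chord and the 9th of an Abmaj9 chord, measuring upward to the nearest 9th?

G+maj7 (G augmented major seventh) has D# as its 5th, and Abmaj9 has Bb as its 9th.
6 letter names make it a sixth; at 7 semitones (a whole step narrower than major) the quality is diminished.

diminished sixth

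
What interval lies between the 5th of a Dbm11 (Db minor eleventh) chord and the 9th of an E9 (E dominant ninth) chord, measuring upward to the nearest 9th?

Dbm11 (Db minor eleventh) has Ab as its 5th, and E9 (E dominant ninth) has F# as its 9th.
Ab up to F# is 10 semitones, a half step wider than a major sixth, so the interval is augmented.

augmented 6th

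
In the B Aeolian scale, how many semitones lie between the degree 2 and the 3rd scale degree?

The scale is B C# D E F# G A.
C# up to D is a minor second — 1 semitone.

1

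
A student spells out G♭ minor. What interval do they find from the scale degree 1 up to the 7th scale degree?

minor seventh

G♭ natural minor: G♭ A♭ B𝄫 C♭ D♭ E𝄫 F♭.
That puts G♭ below F♭.
7 letter names make it a seventh; at 10 semitones (a half step narrower than major) the quality is minor.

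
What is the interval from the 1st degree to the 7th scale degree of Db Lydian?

major seventh

Spelling Db Lydian: Db Eb F G Ab Bb C.
The 1st degree is Db and the degree 7 is C.
From Db to C is 11 semitones, exactly the major seventh.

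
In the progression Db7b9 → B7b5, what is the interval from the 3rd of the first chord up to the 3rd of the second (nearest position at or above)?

The 3rd of Db7b9 is F; the 3rd of B7b5 is D#.
F up to D# is 10 semitones, a half step wider than a major sixth, so the interval is augmented.

augmented 6th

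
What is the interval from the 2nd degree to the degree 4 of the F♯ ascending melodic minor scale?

m3

F♯ melodic minor: F♯ G♯ A B C♯ D♯ E♯.
2nd degree = G♯; 4th scale degree = B.
3 letter names make it a third; at 3 semitones (a half step narrower than major) the quality is minor.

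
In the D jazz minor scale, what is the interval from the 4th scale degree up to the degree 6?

D melodic minor: D E F G A B C#.
4th scale degree = G; 6th degree = B.
G up to B spans 3 letter names and 4 semitones — a major third.

major third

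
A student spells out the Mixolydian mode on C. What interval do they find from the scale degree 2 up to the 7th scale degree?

minor sixth

The scale runs C D E F G A Bb.
Scale degree 2 = D; degree 7 = Bb.
D up to Bb is 8 semitones, a half step narrower than a major sixth, so the interval is minor.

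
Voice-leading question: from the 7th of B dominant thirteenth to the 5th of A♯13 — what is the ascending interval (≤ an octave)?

augmented 5th

B dominant thirteenth has A as its 7th, and A♯13 has E♯ as its 5th.
5 letter names make it a fifth; at 8 semitones (a half step wider than perfect) the quality is augmented.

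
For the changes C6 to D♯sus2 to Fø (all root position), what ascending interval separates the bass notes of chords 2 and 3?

d3

The roots are D♯ and F.
3 letter names make it a third; at 2 semitones (a whole step narrower than major) the quality is diminished.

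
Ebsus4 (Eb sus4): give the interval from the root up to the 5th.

The chord tones of Ebsus4 (Eb sus4) are Eb-Ab-Bb.
The root is Eb and the 5th is Bb.
From Eb to Bb is 7 semitones, exactly the perfect fifth.

perfect fifth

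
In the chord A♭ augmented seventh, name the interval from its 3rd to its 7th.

Spelling the chord: A♭-C-E-G♭.
That puts C below G♭.
C up to G♭ is 6 semitones, a half step narrower than a perfect fifth, so the interval is diminished.

diminished 5th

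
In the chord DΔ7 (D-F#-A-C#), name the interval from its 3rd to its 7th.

That puts F# below C#.
From F# to C# is 7 semitones, exactly the perfect fifth.

perfect fifth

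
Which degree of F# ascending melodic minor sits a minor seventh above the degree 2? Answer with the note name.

The scale is F# G# A B C# D# E#.
The degree 2 is G#; a minor seventh above that is F# — scale degree 1.

F#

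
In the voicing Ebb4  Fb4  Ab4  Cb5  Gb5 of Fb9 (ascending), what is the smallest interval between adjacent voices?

Adjacent intervals: Ebb4→Fb4 = major second; Fb4→Ab4 = major third; Ab4→Cb5 = minor third; Cb5→Gb5 = perfect fifth.
The smallest is Ebb4 to Fb4, a major second (2 semitones).

major second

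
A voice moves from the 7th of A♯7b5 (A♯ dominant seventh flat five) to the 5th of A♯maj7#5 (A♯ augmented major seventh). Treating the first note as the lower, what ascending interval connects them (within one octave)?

augmented 6th

The 7th of A♯7b5 (A♯ dominant seventh flat five) is G♯; the 5th of A♯maj7#5 (A♯ augmented major seventh) is E𝄪.
6 letter names make it a sixth; at 10 semitones (a half step wider than major) the quality is augmented.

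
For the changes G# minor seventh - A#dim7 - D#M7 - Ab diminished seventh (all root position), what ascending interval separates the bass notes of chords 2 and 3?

perfect fourth

The roots are A# and D#.
A# up to D# spans 4 letter names and 5 semitones — a perfect fourth.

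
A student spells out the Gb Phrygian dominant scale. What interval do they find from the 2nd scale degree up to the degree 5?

Spelling the Gb Phrygian dominant scale: Gb Abb Bb Cb Db Ebb Fb.
So we need the interval from Abb up to Db.
Abb up to Db is 6 semitones, a half step wider than a perfect fourth, so the interval is augmented.

augmented fourth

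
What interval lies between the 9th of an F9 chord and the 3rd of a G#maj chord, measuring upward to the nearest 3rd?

F9 has G as its 9th, and G#maj has B# as its 3rd.
G up to B# is 5 semitones, a half step wider than a major third, so the interval is augmented.

A3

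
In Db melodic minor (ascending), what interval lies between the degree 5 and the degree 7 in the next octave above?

The scale runs Db Eb Fb Gb Ab Bb C.
The degree 5 is Ab and the 7th degree (up an octave) is C.
From Ab to C is 16 semitones, exactly the major tenth.

major tenth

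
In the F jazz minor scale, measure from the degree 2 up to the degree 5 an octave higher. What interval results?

perfect eleventh

Spelling the F jazz minor scale: F G Ab Bb C D E.
So we need the interval from G up to C.
Counting 11 letters and 17 half steps from G gives a perfect eleventh.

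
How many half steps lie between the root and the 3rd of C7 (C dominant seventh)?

C dominant seventh is spelled C-E-G-Bb.
C to E is a major third: 4 semitones.

4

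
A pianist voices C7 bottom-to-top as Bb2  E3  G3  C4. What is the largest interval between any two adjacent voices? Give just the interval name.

augmented fourth

Adjacent intervals: Bb2→E3 = augmented fourth; E3→G3 = minor third; G3→C4 = perfect fourth.
The largest is Bb2 to E3, an augmented fourth (6 semitones).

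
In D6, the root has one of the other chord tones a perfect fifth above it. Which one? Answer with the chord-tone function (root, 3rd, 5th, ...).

5th

The chord tones of D6 (D major sixth) are D-F♯-A-B.
The root is D. A perfect fifth above D is A.
A is the chord's 5th.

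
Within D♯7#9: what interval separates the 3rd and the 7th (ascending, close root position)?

The chord tones of D♯7#9 are D♯ F𝄪 A♯ C♯ E𝄪.
That puts F𝄪 below C♯.
F𝄪 up to C♯ is 6 semitones, a half step narrower than a perfect fifth, so the interval is diminished.

d5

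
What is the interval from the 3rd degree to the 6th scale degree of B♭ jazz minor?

augmented 4th

B♭ melodic minor: B♭ C D♭ E♭ F G A.
So we need the interval from D♭ up to G.
D♭ up to G is 6 semitones, a half step wider than a perfect fourth, so the interval is augmented.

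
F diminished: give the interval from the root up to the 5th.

diminished 5th

F° (F diminished) is spelled F, Ab, Cb.
The root is F and the 5th is Cb.
5 letter names make it a fifth; at 6 semitones (a half step narrower than perfect) the quality is diminished.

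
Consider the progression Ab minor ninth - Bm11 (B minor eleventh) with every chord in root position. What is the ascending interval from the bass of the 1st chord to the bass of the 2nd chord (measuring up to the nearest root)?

augmented second

The roots are Ab and B.
Ab up to B is 3 semitones, a half step wider than a major second, so the interval is augmented.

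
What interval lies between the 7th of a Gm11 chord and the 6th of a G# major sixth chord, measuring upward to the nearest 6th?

augmented seventh

Gm11 has F as its 7th, and G# major sixth has E# as its 6th.
From F to E#: 12 semitones over a seventh = augmented.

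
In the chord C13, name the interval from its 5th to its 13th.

C13: C-E-G-B♭-D-A.
So we need the interval from G up to A.
Counting 9 letters and 14 half steps from G gives a major ninth.

major ninth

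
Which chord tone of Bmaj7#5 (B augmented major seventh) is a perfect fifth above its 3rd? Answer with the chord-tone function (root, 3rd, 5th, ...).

The chord tones of Bmaj7#5 (B augmented major seventh) are B, D#, F##, A#.
The 3rd is D#. A perfect fifth above D# is A#.
A# is the chord's 7th.

7th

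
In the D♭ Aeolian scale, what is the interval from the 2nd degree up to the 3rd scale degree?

Spelling the D♭ Aeolian scale: D♭ E♭ F♭ G♭ A♭ B𝄫 C♭.
The 2nd degree is E♭ and the 3rd degree is F♭.
2 letter names make it a second; at 1 semitone (a half step narrower than major) the quality is minor.

m2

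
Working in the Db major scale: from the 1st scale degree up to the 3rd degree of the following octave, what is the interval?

Spelling the Db major scale: Db Eb F Gb Ab Bb C.
The 1st scale degree is Db and the scale degree 3 (up an octave) is F.
From Db to F is 16 semitones, exactly the major tenth.

M10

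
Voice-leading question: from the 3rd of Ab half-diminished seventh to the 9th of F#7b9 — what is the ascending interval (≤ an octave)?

Ab half-diminished seventh has Cb as its 3rd, and F#7b9 has G as its 9th.
From Cb to G: 8 semitones over a fifth = augmented.

augmented 5th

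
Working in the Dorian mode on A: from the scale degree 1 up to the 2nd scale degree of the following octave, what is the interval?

major ninth

A dorian: A B C D E F♯ G.
So we need the interval from A up to B.
Counting 9 letters and 14 half steps from A gives a major ninth.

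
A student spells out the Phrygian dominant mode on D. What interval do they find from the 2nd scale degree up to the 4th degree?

major 3rd

The scale runs D Eb F# G A Bb C.
The 2nd scale degree is Eb and the degree 4 is G.
Eb up to G spans 3 letter names and 4 semitones — a major third.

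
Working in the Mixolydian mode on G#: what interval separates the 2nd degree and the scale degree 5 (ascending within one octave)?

perfect 4th

G# mixolydian: G# A# B# C# D# E# F#.
That puts A# below D#.
From A# to D# is 5 semitones, exactly the perfect fourth.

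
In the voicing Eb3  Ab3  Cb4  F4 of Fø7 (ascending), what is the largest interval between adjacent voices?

Adjacent intervals: Eb3→Ab3 = perfect fourth; Ab3→Cb4 = minor third; Cb4→F4 = augmented fourth.
The largest is Cb4 to F4, an augmented fourth (6 semitones).

augmented fourth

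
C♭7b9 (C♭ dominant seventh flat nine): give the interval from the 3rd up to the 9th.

The chord tones of C♭7b9 (C♭ dominant seventh flat nine) are C♭, E♭, G♭, B𝄫, D𝄫.
So we need the interval from E♭ up to D𝄫.
E♭ up to D𝄫 is 9 semitones, a whole step narrower than a major seventh, so the interval is diminished.

diminished 7th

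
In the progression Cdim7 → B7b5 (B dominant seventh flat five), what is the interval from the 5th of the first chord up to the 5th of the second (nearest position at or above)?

major seventh

The 5th of Cdim7 is Gb; the 5th of B7b5 (B dominant seventh flat five) is F.
Gb up to F spans 7 letter names and 11 semitones — a major seventh.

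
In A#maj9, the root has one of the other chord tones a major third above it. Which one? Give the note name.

C##

A#maj9: A#–C##–E#–G##–B#.
The root is A#. A major third above A# is C##.
C## is the chord's 3rd.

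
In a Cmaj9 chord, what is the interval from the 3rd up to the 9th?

minor seventh

C major ninth: C–E–G–B–D.
That puts E below D.
From E to D: 10 semitones over a seventh = minor.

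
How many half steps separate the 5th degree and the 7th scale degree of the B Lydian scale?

4

The scale is B C# D# E# F# G# A#.
F# up to A# is a major third — 4 semitones.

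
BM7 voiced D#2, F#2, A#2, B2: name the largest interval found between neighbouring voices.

major third

Adjacent intervals: D#2→F#2 = minor third; F#2→A#2 = major third; A#2→B2 = minor second.
The largest is F#2 to A#2, a major third (4 semitones).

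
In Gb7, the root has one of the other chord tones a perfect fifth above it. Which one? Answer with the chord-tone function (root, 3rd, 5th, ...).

Spelling the chord: Gb, Bb, Db, Fb.
The root is Gb. A perfect fifth above Gb is Db.
Db is the chord's 5th.

5th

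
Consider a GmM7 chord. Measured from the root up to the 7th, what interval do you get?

major seventh

Gm(maj7): G-Bb-D-F#.
So we need the interval from G up to F#.
G up to F# spans 7 letter names and 11 semitones — a major seventh.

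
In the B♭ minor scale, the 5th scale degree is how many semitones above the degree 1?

7

The scale is B♭ C D♭ E♭ F G♭ A♭.
B♭ up to F is a perfect fifth — 7 semitones.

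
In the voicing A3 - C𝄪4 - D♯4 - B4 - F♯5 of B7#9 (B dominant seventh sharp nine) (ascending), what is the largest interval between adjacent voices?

minor 6th

Adjacent intervals: A3→C𝄪4 = augmented third; C𝄪4→D♯4 = minor second; D♯4→B4 = minor sixth; B4→F♯5 = perfect fifth.
The largest is D♯4 to B4, a minor sixth (8 semitones).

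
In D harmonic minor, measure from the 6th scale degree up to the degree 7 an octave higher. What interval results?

augmented ninth

The scale runs D E F G A B♭ C♯.
6th scale degree = B♭; 7th scale degree (up an octave) = C♯.
B♭ up to C♯ is 15 semitones, a half step wider than a major ninth, so the interval is augmented.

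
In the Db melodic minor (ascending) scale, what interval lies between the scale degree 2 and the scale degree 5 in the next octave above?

The scale runs Db Eb Fb Gb Ab Bb C.
That puts Eb below Ab.
Eb up to Ab spans 11 letter names and 17 semitones — a perfect eleventh.

P11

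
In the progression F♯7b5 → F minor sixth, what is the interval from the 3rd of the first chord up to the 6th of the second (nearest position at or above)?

diminished fourth

F♯7b5 has A♯ as its 3rd, and F minor sixth has D as its 6th.
From A♯ to D: 4 semitones over a fourth = diminished.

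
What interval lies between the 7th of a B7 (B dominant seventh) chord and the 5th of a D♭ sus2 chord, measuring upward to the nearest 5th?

B7 (B dominant seventh) has A as its 7th, and D♭ sus2 has A♭ as its 5th.
8 letter names make it an octave; at 11 semitones (a half step narrower than perfect) the quality is diminished.

d8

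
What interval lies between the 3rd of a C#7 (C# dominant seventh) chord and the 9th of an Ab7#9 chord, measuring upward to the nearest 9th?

The 3rd of C#7 (C# dominant seventh) is E#; the 9th of Ab7#9 is B.
E# up to B is 6 semitones, a half step narrower than a perfect fifth, so the interval is diminished.

diminished fifth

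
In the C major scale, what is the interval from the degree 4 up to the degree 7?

augmented fourth

Spelling the C major scale: C D E F G A B.
So we need the interval from F up to B.
From F to B: 6 semitones over a fourth = augmented.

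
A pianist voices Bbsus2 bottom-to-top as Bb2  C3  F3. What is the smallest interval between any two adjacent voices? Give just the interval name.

major 2nd

Adjacent intervals: Bb2→C3 = major second; C3→F3 = perfect fourth.
The smallest is Bb2 to C3, a major second (2 semitones).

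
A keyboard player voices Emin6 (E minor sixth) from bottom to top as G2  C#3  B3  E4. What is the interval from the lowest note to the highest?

major 13th

The outer voices are G2 and E4.
G up to E spans 13 letter names and 21 semitones — a major thirteenth.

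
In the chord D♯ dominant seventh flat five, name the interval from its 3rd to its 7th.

d5

D♯7b5 (D♯ dominant seventh flat five) is spelled D♯, F𝄪, A, C♯.
The 3rd is F𝄪 and the 7th is C♯.
5 letter names make it a fifth; at 6 semitones (a half step narrower than perfect) the quality is diminished.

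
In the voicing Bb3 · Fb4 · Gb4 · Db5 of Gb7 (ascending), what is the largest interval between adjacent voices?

Adjacent intervals: Bb3→Fb4 = diminished fifth; Fb4→Gb4 = major second; Gb4→Db5 = perfect fifth.
The largest is Gb4 to Db5, a perfect fifth (7 semitones).

perfect fifth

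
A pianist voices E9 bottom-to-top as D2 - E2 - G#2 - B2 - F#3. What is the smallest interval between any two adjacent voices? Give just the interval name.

Adjacent intervals: D2→E2 = major second; E2→G#2 = major third; G#2→B2 = minor third; B2→F#3 = perfect fifth.
The smallest is D2 to E2, a major second (2 semitones).

M2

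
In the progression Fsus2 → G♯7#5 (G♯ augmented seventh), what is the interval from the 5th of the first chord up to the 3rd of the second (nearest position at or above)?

The 5th of Fsus2 is C; the 3rd of G♯7#5 (G♯ augmented seventh) is B♯.
C up to B♯ is 12 semitones, a half step wider than a major seventh, so the interval is augmented.

augmented seventh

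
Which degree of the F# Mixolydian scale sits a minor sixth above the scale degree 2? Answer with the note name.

E

The scale is F# G# A# B C# D# E.
The scale degree 2 is G#; a minor sixth above that is E — scale degree 7.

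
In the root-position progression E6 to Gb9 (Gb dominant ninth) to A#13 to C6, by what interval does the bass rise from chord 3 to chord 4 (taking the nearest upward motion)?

diminished 3rd

The roots are A# and C.
From A# to C: 2 semitones over a third = diminished.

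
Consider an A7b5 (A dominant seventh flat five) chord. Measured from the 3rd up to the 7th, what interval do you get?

The chord tones of A7b5 (A dominant seventh flat five) are A–C#–Eb–G.
The 3rd is C# and the 7th is G.
From C# to G: 6 semitones over a fifth = diminished.
That tritone between 3rd and 7th is what gives the dominant seventh its pull toward resolution.

diminished fifth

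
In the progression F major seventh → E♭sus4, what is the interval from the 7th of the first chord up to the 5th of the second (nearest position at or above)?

diminished fifth

The 7th of F major seventh is E; the 5th of E♭sus4 is B♭.
E up to B♭ is 6 semitones, a half step narrower than a perfect fifth, so the interval is diminished.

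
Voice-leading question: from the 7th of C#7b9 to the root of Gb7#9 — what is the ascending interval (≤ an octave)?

diminished 6th

C#7b9 has B as its 7th, and Gb7#9 has Gb as its root.
From B to Gb: 7 semitones over a sixth = diminished.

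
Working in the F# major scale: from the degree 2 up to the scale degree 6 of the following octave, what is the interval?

perfect twelfth

Spelling the F# major scale: F# G# A# B C# D# E#.
So we need the interval from G# up to D#.
From G# to D# is 19 semitones, exactly the perfect twelfth.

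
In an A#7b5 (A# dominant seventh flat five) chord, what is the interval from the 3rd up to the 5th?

d3

A#7b5 is spelled A#–C##–E–G#.
That puts C## below E.
C## up to E is 2 semitones, a whole step narrower than a major third, so the interval is diminished.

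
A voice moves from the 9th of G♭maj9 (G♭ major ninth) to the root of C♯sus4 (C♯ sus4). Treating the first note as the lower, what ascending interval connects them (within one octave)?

augmented 3rd

The 9th of G♭maj9 (G♭ major ninth) is A♭; the root of C♯sus4 (C♯ sus4) is C♯.
3 letter names make it a third; at 5 semitones (a half step wider than major) the quality is augmented.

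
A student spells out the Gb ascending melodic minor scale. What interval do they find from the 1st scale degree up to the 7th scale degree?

The scale runs Gb Ab Bbb Cb Db Eb F.
The 1st scale degree is Gb and the degree 7 is F.
From Gb to F is 11 semitones, exactly the major seventh.

M7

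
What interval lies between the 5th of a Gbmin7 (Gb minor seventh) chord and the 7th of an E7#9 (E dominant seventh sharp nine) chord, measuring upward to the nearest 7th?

The 5th of Gbmin7 (Gb minor seventh) is Db; the 7th of E7#9 (E dominant seventh sharp nine) is D.
1 letter names make it a unison; at 1 semitone (a half step wider than perfect) the quality is augmented.

augmented unison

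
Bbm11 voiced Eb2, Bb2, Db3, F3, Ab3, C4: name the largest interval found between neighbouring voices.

Adjacent intervals: Eb2→Bb2 = perfect fifth; Bb2→Db3 = minor third; Db3→F3 = major third; F3→Ab3 = minor third; Ab3→C4 = major third.
The largest is Eb2 to Bb2, a perfect fifth (7 semitones).

perfect 5th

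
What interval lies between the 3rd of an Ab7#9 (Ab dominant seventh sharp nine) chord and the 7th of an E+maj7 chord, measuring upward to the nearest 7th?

The 3rd of Ab7#9 (Ab dominant seventh sharp nine) is C; the 7th of E+maj7 is D#.
C up to D# is 3 semitones, a half step wider than a major second, so the interval is augmented.

augmented second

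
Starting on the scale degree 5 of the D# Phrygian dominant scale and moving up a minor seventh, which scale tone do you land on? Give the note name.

The scale is D# E F## G# A# B C#.
The scale degree 5 is A#; a minor seventh above that is G# — scale degree 4.

G#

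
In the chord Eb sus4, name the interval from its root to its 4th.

Spelling the chord: Eb, Ab, Bb.
That puts Eb below Ab.
Counting 4 letters and 5 half steps from Eb gives a perfect fourth.

perfect 4th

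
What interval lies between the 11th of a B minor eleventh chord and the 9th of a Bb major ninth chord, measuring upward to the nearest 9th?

The 11th of B minor eleventh is E; the 9th of Bb major ninth is C.
E up to C is 8 semitones, a half step narrower than a major sixth, so the interval is minor.

minor sixth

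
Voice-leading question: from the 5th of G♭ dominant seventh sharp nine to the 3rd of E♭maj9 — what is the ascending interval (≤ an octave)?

A4

G♭ dominant seventh sharp nine has D♭ as its 5th, and E♭maj9 has G as its 3rd.
4 letter names make it a fourth; at 6 semitones (a half step wider than perfect) the quality is augmented.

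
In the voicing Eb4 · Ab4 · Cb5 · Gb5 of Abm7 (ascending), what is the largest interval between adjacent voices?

perfect fifth

Adjacent intervals: Eb4→Ab4 = perfect fourth; Ab4→Cb5 = minor third; Cb5→Gb5 = perfect fifth.
The largest is Cb5 to Gb5, a perfect fifth (7 semitones).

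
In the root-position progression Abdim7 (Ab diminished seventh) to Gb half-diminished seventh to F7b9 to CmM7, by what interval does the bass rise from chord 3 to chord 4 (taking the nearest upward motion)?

The roots are F and C.
From F to C is 7 semitones, exactly the perfect fifth.

perfect 5th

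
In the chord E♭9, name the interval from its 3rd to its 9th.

Spelling the chord: E♭-G-B♭-D♭-F.
That puts G below F.
G up to F is 10 semitones, a half step narrower than a major seventh, so the interval is minor.

m7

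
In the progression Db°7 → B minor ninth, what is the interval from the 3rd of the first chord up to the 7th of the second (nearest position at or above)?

augmented third

The 3rd of Db°7 is Fb; the 7th of B minor ninth is A.
From Fb to A: 5 semitones over a third = augmented.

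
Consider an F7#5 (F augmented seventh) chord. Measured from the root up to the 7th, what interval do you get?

minor seventh

F augmented seventh is spelled F A C♯ E♭.
That puts F below E♭.
From F to E♭: 10 semitones over a seventh = minor.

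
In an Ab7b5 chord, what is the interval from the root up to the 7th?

The chord tones of Ab7b5 (Ab dominant seventh flat five) are Ab-C-Ebb-Gb.
Root = Ab; 7th = Gb.
From Ab to Gb: 10 semitones over a seventh = minor.

minor seventh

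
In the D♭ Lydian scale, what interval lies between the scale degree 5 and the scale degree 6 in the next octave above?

The scale runs D♭ E♭ F G A♭ B♭ C.
Scale degree 5 = A♭; 6th degree (up an octave) = B♭.
A♭ up to B♭ spans 9 letter names and 14 semitones — a major ninth.

major ninth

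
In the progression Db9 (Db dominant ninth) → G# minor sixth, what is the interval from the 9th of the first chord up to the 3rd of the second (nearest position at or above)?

augmented fifth

The 9th of Db9 (Db dominant ninth) is Eb; the 3rd of G# minor sixth is B.
Eb up to B is 8 semitones, a half step wider than a perfect fifth, so the interval is augmented.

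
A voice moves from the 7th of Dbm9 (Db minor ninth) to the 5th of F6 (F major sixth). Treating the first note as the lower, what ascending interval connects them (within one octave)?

Dbm9 (Db minor ninth) has Cb as its 7th, and F6 (F major sixth) has C as its 5th.
From Cb to C: 1 semitone over a unison = augmented.

augmented unison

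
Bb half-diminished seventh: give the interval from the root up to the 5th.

d5

Spelling the chord: Bb, Db, Fb, Ab.
That puts Bb below Fb.
From Bb to Fb: 6 semitones over a fifth = diminished.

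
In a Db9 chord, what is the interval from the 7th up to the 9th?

Spelling the chord: Db F Ab Cb Eb.
So we need the interval from Cb up to Eb.
From Cb to Eb is 4 semitones, exactly the major third.

M3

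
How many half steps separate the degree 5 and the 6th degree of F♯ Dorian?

The scale is F♯ G♯ A B C♯ D♯ E.
C♯ up to D♯ is a major second — 2 semitones.

2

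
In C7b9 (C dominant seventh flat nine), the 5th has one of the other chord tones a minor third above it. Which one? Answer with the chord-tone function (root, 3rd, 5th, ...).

C7b9 (C dominant seventh flat nine): C E G B♭ D♭.
The 5th is G. A minor third above G is B♭.
B♭ is the chord's 7th.

7th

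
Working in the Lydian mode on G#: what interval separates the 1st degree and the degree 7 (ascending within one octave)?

Spelling the Lydian mode on G#: G# A# B# C## D# E# F##.
That puts G# below F##.
From G# to F## is 11 semitones, exactly the major seventh.

major seventh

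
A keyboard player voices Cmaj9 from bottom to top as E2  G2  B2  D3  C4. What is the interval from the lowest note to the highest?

m13

The outer voices are E2 and C4.
E up to C is 20 semitones, a half step narrower than a major thirteenth, so the interval is minor.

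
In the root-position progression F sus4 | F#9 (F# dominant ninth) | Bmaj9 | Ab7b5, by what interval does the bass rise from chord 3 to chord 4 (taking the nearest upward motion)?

diminished seventh

The roots are B and Ab.
B up to Ab is 9 semitones, a whole step narrower than a major seventh, so the interval is diminished.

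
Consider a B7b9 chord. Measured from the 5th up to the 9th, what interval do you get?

B7b9 is spelled B–D#–F#–A–C.
So we need the interval from F# up to C.
F# up to C is 6 semitones, a half step narrower than a perfect fifth, so the interval is diminished.

diminished fifth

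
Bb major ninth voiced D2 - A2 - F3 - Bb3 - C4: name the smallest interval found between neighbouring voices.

major second

Adjacent intervals: D2→A2 = perfect fifth; A2→F3 = minor sixth; F3→Bb3 = perfect fourth; Bb3→C4 = major second.
The smallest is Bb3 to C4, a major second (2 semitones).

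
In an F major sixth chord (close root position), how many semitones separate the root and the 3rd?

F major sixth: F, A, C, D.
F to A is a major third: 4 semitones.

4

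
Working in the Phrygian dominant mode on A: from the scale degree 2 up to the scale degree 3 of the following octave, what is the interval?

Spelling the Phrygian dominant mode on A: A Bb C# D E F G.
So we need the interval from Bb up to C#.
Bb up to C# is 15 semitones, a half step wider than a major ninth, so the interval is augmented.

augmented ninth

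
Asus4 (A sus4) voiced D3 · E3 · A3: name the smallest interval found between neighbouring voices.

major 2nd

Adjacent intervals: D3→E3 = major second; E3→A3 = perfect fourth.
The smallest is D3 to E3, a major second (2 semitones).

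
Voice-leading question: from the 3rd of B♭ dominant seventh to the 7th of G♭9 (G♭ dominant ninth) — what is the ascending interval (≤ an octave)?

The 3rd of B♭ dominant seventh is D; the 7th of G♭9 (G♭ dominant ninth) is F♭.
D up to F♭ is 2 semitones, a whole step narrower than a major third, so the interval is diminished.

diminished third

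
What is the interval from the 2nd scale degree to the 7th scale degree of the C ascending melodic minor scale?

M6

C melodic minor: C D E♭ F G A B.
The 2nd scale degree is D and the scale degree 7 is B.
From D to B is 9 semitones, exactly the major sixth.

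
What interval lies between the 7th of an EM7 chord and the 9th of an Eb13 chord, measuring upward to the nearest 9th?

The 7th of EM7 is D#; the 9th of Eb13 is F.
From D# to F: 2 semitones over a third = diminished.

diminished third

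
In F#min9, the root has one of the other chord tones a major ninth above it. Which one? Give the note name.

G#

Spelling the chord: F# A C# E G#.
The root is F#. A major ninth above F# is G#.
G# is the chord's 9th.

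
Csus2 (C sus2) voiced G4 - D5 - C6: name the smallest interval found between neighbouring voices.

P5

Adjacent intervals: G4→D5 = perfect fifth; D5→C6 = minor seventh.
The smallest is G4 to D5, a perfect fifth (7 semitones).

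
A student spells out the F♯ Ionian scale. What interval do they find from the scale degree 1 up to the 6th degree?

The scale runs F♯ G♯ A♯ B C♯ D♯ E♯.
So we need the interval from F♯ up to D♯.
From F♯ to D♯ is 9 semitones, exactly the major sixth.

major 6th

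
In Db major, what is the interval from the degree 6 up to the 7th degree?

Db major: Db Eb F Gb Ab Bb C.
The degree 6 is Bb and the scale degree 7 is C.
Bb up to C spans 2 letter names and 2 semitones — a major second.

major second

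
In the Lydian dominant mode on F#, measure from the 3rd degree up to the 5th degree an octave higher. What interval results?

The scale runs F# G# A# B# C# D# E.
The 3rd degree is A# and the 5th degree (up an octave) is C#.
10 letter names make it a tenth; at 15 semitones (a half step narrower than major) the quality is minor.

minor 10th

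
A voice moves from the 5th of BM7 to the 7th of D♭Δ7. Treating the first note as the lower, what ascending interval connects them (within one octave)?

The 5th of BM7 is F♯; the 7th of D♭Δ7 is C.
F♯ up to C is 6 semitones, a half step narrower than a perfect fifth, so the interval is diminished.

diminished fifth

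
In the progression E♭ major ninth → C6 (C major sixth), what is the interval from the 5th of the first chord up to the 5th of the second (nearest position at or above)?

major 6th

The 5th of E♭ major ninth is B♭; the 5th of C6 (C major sixth) is G.
Counting 6 letters and 9 half steps from B♭ gives a major sixth.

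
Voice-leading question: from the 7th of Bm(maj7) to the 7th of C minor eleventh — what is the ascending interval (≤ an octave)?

The 7th of Bm(maj7) is A#; the 7th of C minor eleventh is Bb.
From A# to Bb: 0 semitones over a second = diminished.

d2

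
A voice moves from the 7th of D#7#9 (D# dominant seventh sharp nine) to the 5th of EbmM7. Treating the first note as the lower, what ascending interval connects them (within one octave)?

The 7th of D#7#9 (D# dominant seventh sharp nine) is C#; the 5th of EbmM7 is Bb.
From C# to Bb: 9 semitones over a seventh = diminished.

diminished seventh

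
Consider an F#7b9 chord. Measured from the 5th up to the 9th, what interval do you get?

F#7b9: F#–A#–C#–E–G.
5th = C#; 9th = G.
5 letter names make it a fifth; at 6 semitones (a half step narrower than perfect) the quality is diminished.

diminished 5th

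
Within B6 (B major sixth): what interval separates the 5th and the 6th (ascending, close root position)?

major second

B6: B-D#-F#-G#.
That puts F# below G#.
From F# to G# is 2 semitones, exactly the major second.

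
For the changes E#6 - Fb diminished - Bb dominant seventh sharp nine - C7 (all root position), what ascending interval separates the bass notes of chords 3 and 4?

major second

The roots are Bb and C.
Bb up to C spans 2 letter names and 2 semitones — a major second.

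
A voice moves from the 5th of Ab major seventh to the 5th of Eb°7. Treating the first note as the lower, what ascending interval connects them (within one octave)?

diminished 5th

Ab major seventh has Eb as its 5th, and Eb°7 has Bbb as its 5th.
5 letter names make it a fifth; at 6 semitones (a half step narrower than perfect) the quality is diminished.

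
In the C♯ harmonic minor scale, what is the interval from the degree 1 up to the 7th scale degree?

major 7th

The scale runs C♯ D♯ E F♯ G♯ A B♯.
The degree 1 is C♯ and the 7th scale degree is B♯.
C♯ up to B♯ spans 7 letter names and 11 semitones — a major seventh.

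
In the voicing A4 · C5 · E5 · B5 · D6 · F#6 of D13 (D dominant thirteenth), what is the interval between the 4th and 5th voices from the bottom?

minor 3rd

Those voices are B5 and D6.
3 letter names make it a third; at 3 semitones (a half step narrower than major) the quality is minor.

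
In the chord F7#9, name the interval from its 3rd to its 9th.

Spelling the chord: F A C Eb G#.
That puts A below G#.
A up to G# spans 7 letter names and 11 semitones — a major seventh.

major seventh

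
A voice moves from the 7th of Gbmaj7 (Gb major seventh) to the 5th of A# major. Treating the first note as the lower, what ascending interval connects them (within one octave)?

The 7th of Gbmaj7 (Gb major seventh) is F; the 5th of A# major is E#.
From F to E#: 12 semitones over a seventh = augmented.

augmented 7th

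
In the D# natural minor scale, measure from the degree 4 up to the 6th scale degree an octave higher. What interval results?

minor 10th

Spelling the D# natural minor scale: D# E# F# G# A# B C#.
Degree 4 = G#; scale degree 6 (up an octave) = B.
G# up to B is 15 semitones, a half step narrower than a major tenth, so the interval is minor.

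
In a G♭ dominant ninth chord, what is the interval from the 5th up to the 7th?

minor third

The chord tones of G♭9 are G♭, B♭, D♭, F♭, A♭.
That puts D♭ below F♭.
D♭ up to F♭ is 3 semitones, a half step narrower than a major third, so the interval is minor.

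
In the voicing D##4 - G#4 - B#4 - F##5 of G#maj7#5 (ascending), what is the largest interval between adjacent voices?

perfect fifth

Adjacent intervals: D##4→G#4 = diminished fourth; G#4→B#4 = major third; B#4→F##5 = perfect fifth.
The largest is B#4 to F##5, a perfect fifth (7 semitones).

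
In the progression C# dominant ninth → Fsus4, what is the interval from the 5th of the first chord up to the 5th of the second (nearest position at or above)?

The 5th of C# dominant ninth is G#; the 5th of Fsus4 is C.
G# up to C is 4 semitones, a half step narrower than a perfect fourth, so the interval is diminished.

diminished fourth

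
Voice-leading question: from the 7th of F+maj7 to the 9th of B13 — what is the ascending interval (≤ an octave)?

major sixth

F+maj7 has E as its 7th, and B13 has C# as its 9th.
Counting 6 letters and 9 half steps from E gives a major sixth.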